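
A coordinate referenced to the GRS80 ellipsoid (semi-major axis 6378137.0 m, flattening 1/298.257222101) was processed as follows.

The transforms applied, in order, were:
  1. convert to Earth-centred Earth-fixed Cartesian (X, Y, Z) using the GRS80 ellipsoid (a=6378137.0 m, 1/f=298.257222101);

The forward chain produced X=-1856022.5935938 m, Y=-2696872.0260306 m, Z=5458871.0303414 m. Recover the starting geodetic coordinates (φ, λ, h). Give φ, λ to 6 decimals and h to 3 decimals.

start: X=-1856022.5936, Y=-2696872.0260, Z=5458871.0303 m
→ geod (Bowring, a=6378137.000): φ=59.21719600°, λ=-124.53625700°, h=2924.9070 m

φ=59.217196°, λ=-124.536257°, h=2924.907 m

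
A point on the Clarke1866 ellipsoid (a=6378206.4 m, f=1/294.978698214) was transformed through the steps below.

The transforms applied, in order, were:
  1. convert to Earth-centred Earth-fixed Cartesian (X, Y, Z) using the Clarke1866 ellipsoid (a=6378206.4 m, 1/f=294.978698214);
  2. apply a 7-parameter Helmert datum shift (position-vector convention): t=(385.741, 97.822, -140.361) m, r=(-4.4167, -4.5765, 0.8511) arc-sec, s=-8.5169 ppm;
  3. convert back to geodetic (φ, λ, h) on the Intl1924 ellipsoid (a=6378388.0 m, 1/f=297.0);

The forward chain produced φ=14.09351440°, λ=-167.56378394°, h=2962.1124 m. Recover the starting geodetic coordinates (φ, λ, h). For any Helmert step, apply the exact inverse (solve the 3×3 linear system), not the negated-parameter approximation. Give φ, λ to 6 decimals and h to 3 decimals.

φ=14.095475°, λ=-167.563538°, h=3626.853 m

start: φ=14.093514°, λ=-167.563784°, h=2962.112 m
→ ECEF (a=6378388.000, f=1/297.0): X=-6045250.4346, Y=-1333140.9210, Z=1543758.2164
→ Helmert⁻¹: X=-6045658.9096, Y=-1333258.2139, Z=1544017.3160
→ geod (Bowring, a=6378206.400): φ=14.09547500°, λ=-167.56353800°, h=3626.8530 m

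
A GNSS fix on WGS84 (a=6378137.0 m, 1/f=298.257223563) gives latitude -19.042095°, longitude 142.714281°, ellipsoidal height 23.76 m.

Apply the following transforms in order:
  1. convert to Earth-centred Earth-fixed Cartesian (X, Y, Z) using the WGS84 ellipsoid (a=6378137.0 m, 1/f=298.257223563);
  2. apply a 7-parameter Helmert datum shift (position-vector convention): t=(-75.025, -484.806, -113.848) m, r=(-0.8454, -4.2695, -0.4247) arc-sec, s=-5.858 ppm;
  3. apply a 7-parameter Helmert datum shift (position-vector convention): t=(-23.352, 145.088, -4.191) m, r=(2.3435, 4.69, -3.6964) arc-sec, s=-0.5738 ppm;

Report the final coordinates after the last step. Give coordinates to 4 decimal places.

X=-4798642.0650 m, Y=3653444.4484 m, Z=-2067830.8146 m

start: φ=-19.042095°, λ=142.714281°, h=23.760 m
→ ECEF (a=6378137.000, f=1/298.257223563): X=-4798643.3218, Y=3653696.7702, Z=-2067762.3894
→ Helmert 7p (PV): X=-4798639.9128, Y=3653191.9663, Z=-2067978.4266
→ Helmert 7p (PV): X=-4798642.0650, Y=3653444.4484, Z=-2067830.8146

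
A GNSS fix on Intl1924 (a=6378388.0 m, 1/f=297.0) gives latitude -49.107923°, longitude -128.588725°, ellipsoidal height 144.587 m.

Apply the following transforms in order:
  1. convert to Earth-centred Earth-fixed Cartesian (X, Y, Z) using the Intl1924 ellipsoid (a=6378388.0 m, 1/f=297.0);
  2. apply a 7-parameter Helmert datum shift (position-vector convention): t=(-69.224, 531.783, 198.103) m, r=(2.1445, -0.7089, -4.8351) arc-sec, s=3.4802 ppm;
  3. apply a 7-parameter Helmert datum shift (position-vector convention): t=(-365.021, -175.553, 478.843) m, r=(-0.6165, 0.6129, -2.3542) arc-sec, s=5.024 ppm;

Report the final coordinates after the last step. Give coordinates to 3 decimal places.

X=-2610026.433 m, Y=-3269676.597 m, Z=-4798014.069 m

start: φ=-49.107923°, λ=-128.588725°, h=144.587 m
→ ECEF (a=6378388.000, f=1/297.0): X=-2609458.2573, Y=-3270131.5229, Z=-4798624.7659
→ Helmert 7p (PV): X=-2609596.7267, Y=-3269500.0609, Z=-4798486.3305
→ Helmert 7p (PV): X=-2610026.4333, Y=-3269676.5973, Z=-4798014.0686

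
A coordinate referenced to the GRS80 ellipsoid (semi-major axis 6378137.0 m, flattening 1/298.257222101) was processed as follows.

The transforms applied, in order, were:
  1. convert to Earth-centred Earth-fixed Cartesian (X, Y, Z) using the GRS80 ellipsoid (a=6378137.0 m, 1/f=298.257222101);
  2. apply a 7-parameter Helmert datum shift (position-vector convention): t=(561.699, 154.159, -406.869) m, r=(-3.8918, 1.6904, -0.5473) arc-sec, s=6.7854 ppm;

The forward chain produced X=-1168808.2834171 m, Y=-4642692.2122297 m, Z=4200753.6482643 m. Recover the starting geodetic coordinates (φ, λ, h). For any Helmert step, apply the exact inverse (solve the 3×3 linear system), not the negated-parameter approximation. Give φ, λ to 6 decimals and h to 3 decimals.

φ=41.455470°, λ=-104.136780°, h=857.817 m

start: X=-1168808.2834, Y=-4642692.2122, Z=4200753.6483 m
→ Helmert⁻¹: X=-1169384.1571, Y=-4642897.2357, Z=4201034.8254
→ geod (Bowring, a=6378137.000): φ=41.45547000°, λ=-104.13678000°, h=857.8170 m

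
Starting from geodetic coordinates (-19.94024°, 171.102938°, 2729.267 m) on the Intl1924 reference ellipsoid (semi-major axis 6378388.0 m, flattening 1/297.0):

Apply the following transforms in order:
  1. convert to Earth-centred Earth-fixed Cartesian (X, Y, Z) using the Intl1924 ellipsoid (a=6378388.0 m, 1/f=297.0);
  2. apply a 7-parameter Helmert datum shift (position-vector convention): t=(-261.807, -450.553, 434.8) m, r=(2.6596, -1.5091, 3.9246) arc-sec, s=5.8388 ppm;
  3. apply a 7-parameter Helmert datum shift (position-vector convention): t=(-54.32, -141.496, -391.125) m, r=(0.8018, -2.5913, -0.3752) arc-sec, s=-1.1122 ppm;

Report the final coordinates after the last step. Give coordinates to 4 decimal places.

X=-5929020.4032 m, Y=927445.2965 m, Z=-2162505.5984 m

start: φ=-19.940240°, λ=171.102938°, h=2729.267 m
→ ECEF (a=6378388.000, f=1/297.0): X=-5928703.2651, Y=928098.6921, Z=-2162436.7623
→ Helmert 7p (PV): X=-5929001.5264, Y=927568.6348, Z=-2162045.9979
→ Helmert 7p (PV): X=-5929020.4032, Y=927445.2965, Z=-2162505.5984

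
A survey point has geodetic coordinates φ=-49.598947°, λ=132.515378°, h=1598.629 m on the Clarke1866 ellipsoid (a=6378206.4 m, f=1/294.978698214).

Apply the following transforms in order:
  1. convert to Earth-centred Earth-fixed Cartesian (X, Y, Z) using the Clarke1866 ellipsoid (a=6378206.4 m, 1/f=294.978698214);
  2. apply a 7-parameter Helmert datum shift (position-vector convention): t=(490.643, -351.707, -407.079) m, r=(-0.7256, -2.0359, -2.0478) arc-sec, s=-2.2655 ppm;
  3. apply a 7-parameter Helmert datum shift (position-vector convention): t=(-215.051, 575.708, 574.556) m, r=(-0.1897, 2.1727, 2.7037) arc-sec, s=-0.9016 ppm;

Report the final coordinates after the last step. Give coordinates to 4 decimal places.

start: φ=-49.598947°, λ=132.515378°, h=1598.629 m
→ ECEF (a=6378206.400, f=1/294.978698214): X=-2799861.1269, Y=3053866.2874, Z=-4835009.7544
→ Helmert 7p (PV): X=-2799286.0990, Y=3053518.4503, Z=-4835444.2581
→ Helmert 7p (PV): X=-2799589.5857, Y=3054050.2654, Z=-4834838.6643

X=-2799589.5857 m, Y=3054050.2654 m, Z=-4834838.6643 m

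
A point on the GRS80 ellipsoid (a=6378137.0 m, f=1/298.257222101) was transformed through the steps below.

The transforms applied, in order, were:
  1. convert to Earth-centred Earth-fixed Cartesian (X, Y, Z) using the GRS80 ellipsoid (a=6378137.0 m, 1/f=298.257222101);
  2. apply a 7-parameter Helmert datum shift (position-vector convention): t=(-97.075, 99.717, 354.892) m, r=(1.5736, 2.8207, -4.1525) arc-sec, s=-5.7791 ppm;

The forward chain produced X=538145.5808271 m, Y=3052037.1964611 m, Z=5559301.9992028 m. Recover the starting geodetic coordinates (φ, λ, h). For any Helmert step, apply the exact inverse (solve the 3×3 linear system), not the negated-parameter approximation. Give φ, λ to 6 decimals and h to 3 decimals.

φ=61.023962°, λ=80.000785°, h=2659.641 m

start: X=538145.5808, Y=3052037.1965, Z=5559301.9992 m
→ Helmert⁻¹: X=538108.3041, Y=3052008.3596, Z=5558963.3079
→ geod (Bowring, a=6378137.000): φ=61.02396200°, λ=80.00078500°, h=2659.6410 m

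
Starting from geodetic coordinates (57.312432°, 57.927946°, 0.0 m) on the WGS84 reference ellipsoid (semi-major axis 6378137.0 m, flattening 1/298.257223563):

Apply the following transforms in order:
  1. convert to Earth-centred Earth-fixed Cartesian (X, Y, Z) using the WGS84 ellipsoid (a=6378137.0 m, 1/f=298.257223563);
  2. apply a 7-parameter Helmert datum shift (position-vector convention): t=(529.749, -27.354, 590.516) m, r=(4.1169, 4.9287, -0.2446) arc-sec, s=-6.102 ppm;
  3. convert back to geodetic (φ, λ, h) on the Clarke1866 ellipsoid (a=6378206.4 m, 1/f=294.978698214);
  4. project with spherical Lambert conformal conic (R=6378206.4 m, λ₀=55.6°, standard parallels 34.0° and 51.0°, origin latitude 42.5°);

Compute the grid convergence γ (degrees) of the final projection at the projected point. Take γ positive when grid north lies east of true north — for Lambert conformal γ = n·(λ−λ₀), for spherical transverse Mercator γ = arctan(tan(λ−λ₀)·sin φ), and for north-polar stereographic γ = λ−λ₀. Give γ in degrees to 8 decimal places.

1.57146944

start: φ=57.312432°, λ=57.927946°, h=0.000 m
→ ECEF (a=6378137.000, f=1/298.257223563): X=1833363.9204, Y=2925801.6647, Z=5344770.2148
→ Helmert 7p (PV): X=1834013.6643, Y=2925647.6061, Z=5345342.7056
→ geod (Bowring, a=6378206.400): φ=57.31553147°, λ=57.91745275°, h=696.6421 m
→ into lcc (λ₀=55.6°): φ=57.31553147°, λ−λ₀=2.31745275°
convergence γ = 1.57146944°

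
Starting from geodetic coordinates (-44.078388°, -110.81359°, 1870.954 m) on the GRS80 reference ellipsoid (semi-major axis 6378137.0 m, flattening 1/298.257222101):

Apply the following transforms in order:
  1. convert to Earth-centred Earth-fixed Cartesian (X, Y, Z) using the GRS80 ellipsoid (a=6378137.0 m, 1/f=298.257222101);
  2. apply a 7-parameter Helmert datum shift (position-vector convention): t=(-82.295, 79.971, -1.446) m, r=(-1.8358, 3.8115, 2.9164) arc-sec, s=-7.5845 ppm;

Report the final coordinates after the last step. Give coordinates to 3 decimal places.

start: φ=-44.078388°, λ=-110.813590°, h=1870.954 m
→ ECEF (a=6378137.000, f=1/298.257222101): X=-1631230.7418, Y=-4291178.8786, Z=-4415654.3822
→ Helmert 7p (PV): X=-1631321.5866, Y=-4291128.7251, Z=-4415554.0028

X=-1631321.587 m, Y=-4291128.725 m, Z=-4415554.003 m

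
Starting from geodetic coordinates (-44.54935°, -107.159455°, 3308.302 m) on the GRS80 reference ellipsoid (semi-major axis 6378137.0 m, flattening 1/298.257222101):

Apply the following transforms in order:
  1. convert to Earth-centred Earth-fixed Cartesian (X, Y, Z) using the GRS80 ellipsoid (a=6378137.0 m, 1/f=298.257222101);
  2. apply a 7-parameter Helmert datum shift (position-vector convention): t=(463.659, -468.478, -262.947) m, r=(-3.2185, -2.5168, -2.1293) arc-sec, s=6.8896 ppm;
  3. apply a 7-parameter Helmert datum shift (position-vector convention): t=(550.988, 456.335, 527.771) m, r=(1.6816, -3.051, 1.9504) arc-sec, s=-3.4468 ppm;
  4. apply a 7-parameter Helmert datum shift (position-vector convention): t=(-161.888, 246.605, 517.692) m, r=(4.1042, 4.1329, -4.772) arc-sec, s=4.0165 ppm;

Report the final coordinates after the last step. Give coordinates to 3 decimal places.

start: φ=-44.549350°, λ=-107.159455°, h=3308.302 m
→ ECEF (a=6378137.000, f=1/298.257222101): X=-1343935.7187, Y=-4352455.6905, Z=-4454118.7753
→ Helmert 7p (PV): X=-1343471.9016, Y=-4353009.7828, Z=-4454360.8930
→ Helmert 7p (PV): X=-1342809.2346, Y=-4352514.8328, Z=-4453873.1291
→ Helmert 7p (PV): X=-1343166.4552, Y=-4352166.0210, Z=-4453433.0258

X=-1343166.455 m, Y=-4352166.021 m, Z=-4453433.026 m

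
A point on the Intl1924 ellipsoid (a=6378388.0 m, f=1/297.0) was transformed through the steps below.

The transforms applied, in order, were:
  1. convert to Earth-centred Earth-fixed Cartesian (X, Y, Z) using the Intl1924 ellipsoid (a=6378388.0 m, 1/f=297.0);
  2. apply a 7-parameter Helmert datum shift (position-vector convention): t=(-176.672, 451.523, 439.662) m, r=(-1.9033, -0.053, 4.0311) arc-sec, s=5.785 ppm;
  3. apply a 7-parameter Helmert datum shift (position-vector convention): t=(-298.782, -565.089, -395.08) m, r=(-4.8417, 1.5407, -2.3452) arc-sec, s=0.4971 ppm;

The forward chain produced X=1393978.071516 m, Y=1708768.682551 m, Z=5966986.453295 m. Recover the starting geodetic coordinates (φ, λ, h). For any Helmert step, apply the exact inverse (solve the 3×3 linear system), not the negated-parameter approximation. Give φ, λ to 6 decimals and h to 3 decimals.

start: X=1393978.0715, Y=1708768.6826, Z=5966986.4533 m
→ Helmert⁻¹: X=1394212.1531, Y=1709208.6990, Z=5967429.1017
→ Helmert⁻¹: X=1394415.6848, Y=1708664.9794, Z=5966970.3292
→ geod (Bowring, a=6378388.000): φ=69.84066600°, λ=50.78263500°, h=2017.0300 m

φ=69.840666°, λ=50.782635°, h=2017.030 m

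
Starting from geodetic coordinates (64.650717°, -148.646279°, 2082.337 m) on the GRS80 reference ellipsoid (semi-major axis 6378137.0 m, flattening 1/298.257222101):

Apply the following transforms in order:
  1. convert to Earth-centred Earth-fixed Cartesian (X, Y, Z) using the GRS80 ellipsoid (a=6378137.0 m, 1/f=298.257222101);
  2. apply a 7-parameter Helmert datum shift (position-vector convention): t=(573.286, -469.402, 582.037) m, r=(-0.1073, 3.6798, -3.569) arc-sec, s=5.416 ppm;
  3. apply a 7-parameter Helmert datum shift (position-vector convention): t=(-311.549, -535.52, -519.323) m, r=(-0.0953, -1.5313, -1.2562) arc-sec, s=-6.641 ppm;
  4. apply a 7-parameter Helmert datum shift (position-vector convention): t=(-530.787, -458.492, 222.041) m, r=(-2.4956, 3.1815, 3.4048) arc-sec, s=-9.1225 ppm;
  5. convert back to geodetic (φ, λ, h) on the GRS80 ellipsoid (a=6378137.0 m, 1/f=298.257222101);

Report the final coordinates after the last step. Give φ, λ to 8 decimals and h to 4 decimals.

start: φ=64.650717°, λ=-148.646279°, h=2082.337 m
→ ECEF (a=6378137.000, f=1/298.257222101): X=-2339106.9438, Y=-1425204.9544, Z=5743026.7961
→ Helmert 7p (PV): X=-2338468.5297, Y=-1425638.6140, Z=5743682.4091
→ Helmert 7p (PV): X=-2338815.8719, Y=-1426147.7709, Z=5743108.2404
→ Helmert 7p (PV): X=-2339213.1990, Y=-1426562.3739, Z=5743331.2191
→ geod (Bowring, a=6378137.000): φ=64.64542576°, λ=-148.62319435°, h=2698.8083 m

φ=64.64542576°, λ=-148.62319435°, h=2698.8083 m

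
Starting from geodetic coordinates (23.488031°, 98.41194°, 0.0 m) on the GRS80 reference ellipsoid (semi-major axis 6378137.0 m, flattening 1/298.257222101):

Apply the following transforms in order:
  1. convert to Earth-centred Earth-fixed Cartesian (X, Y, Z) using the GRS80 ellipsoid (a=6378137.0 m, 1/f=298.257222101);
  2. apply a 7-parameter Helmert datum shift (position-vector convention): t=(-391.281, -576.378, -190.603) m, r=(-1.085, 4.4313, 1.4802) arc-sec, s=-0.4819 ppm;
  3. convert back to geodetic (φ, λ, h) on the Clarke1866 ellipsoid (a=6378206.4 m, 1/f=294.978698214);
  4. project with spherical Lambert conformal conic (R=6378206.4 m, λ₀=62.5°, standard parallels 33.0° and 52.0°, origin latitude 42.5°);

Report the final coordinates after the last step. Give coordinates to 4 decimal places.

start: φ=23.488031°, λ=98.411940°, h=0.000 m
→ ECEF (a=6378137.000, f=1/298.257222101): X=-856198.2048, Y=5789813.7093, Z=2526380.4026
→ Helmert 7p (PV): X=-856576.3465, Y=5789241.6862, Z=2526176.5205
→ geod (Bowring, a=6378206.400): φ=23.48974697°, λ=98.41642158°, h=-581.2030 m
→ lcc (R=6378206.4, λ₀=62.5°): E=3697592.1717, N=-1326577.1715

E=3697592.1717 m, N=-1326577.1715 m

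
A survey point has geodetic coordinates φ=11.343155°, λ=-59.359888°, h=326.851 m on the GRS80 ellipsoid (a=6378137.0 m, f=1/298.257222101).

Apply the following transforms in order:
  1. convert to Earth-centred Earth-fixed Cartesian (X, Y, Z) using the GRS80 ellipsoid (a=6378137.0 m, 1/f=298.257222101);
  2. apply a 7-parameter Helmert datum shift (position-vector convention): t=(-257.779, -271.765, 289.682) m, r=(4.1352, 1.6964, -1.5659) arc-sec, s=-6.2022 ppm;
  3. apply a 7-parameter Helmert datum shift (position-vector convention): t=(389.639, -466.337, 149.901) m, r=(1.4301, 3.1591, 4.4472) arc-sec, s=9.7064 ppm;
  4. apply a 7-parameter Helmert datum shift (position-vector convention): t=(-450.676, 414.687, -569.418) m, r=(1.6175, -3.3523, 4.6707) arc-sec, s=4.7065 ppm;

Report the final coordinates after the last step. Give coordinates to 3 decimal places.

X=3187573.878 m, Y=-5381731.564 m, Z=1245979.325 m

start: φ=11.343155°, λ=-59.359888°, h=326.851 m
→ ECEF (a=6378137.000, f=1/298.257222101): X=3187660.3854, Y=-5381437.2642, Z=1246309.5528
→ Helmert 7p (PV): X=3187352.2320, Y=-5381724.8379, Z=1246457.4021
→ Helmert 7p (PV): X=3187907.9338, Y=-5382183.3323, Z=1246533.2709
→ Helmert 7p (PV): X=3187573.8782, Y=-5381731.5637, Z=1245979.3246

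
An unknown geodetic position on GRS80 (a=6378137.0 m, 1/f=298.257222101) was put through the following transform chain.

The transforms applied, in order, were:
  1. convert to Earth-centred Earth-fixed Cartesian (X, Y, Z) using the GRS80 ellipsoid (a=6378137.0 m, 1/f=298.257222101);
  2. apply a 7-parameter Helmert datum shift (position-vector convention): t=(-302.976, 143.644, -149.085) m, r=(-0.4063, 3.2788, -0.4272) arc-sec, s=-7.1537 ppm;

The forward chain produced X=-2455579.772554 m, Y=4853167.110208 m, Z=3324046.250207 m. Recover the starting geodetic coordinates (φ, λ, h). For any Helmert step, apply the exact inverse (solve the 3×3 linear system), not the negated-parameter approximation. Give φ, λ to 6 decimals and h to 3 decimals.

φ=31.604565°, λ=116.836738°, h=1951.320 m

start: X=-2455579.7726, Y=4853167.1102, Z=3324046.2502 m
→ Helmert⁻¹: X=-2455357.2538, Y=4853046.5502, Z=3324189.6447
→ geod (Bowring, a=6378137.000): φ=31.60456500°, λ=116.83673800°, h=1951.3200 m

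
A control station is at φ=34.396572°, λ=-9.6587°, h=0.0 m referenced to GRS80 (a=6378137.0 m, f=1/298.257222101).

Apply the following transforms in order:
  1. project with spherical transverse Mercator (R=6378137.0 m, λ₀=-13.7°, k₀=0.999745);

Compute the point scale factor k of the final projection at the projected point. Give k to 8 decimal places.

start: φ=34.396572°, λ=-9.658700°, h=0.000 m
→ into tm (λ₀=-13.7°): φ=34.39657200°, λ−λ₀=4.04130000°
scale k = 1.00143974

1.00143974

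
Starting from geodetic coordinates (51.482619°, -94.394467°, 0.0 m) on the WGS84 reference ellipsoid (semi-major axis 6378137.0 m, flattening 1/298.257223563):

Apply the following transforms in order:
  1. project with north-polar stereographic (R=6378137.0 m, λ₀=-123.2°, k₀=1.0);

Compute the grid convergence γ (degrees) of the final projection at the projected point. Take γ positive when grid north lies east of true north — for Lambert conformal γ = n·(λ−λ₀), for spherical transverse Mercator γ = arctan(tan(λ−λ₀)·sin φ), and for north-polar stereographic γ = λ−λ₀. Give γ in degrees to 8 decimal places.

start: φ=51.482619°, λ=-94.394467°, h=0.000 m
→ into stereo (λ₀=-123.2°): φ=51.48261900°, λ−λ₀=28.80553300°
convergence γ = 28.80553300°

28.80553300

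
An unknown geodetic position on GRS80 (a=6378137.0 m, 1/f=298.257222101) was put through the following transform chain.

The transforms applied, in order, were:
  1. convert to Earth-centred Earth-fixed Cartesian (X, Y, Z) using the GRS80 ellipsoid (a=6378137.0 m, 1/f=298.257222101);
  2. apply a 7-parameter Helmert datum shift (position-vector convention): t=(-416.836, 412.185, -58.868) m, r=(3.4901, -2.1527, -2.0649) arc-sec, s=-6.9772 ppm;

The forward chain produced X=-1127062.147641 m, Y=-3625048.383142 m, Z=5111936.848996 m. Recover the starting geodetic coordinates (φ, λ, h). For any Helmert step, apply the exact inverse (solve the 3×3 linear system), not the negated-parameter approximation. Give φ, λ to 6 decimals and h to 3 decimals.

φ=53.585173°, λ=-107.262159°, h=3273.230 m

start: X=-1127062.1476, Y=-3625048.3831, Z=5111936.8490 m
→ Helmert⁻¹: X=-1126563.5259, Y=-3625410.6425, Z=5112104.4858
→ geod (Bowring, a=6378137.000): φ=53.58517300°, λ=-107.26215900°, h=3273.2300 m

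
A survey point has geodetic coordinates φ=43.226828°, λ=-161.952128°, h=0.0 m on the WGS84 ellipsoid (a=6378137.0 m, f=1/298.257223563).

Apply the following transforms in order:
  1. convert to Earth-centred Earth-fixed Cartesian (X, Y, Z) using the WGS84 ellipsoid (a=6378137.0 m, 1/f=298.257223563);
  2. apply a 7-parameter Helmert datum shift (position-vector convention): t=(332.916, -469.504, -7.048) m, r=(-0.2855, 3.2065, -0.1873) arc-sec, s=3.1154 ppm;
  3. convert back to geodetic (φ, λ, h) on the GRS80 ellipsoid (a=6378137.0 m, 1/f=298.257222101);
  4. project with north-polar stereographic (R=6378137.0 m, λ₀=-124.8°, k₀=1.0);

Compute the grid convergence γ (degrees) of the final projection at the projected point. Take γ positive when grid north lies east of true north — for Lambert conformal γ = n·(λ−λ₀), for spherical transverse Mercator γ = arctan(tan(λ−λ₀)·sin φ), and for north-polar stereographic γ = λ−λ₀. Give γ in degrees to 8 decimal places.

-37.14522803

start: φ=43.226828°, λ=-161.952128°, h=0.000 m
→ ECEF (a=6378137.000, f=1/298.257223563): X=-4425708.7932, Y=-1442089.2395, Z=4345897.3991
→ Helmert 7p (PV): X=-4425323.4150, Y=-1442553.2020, Z=4345974.6867
→ geod (Bowring, a=6378137.000): φ=43.22870747°, λ=-161.94522803°, h=-109.2909 m
→ into stereo (λ₀=-124.8°): φ=43.22870747°, λ−λ₀=-37.14522803°
convergence γ = -37.14522803°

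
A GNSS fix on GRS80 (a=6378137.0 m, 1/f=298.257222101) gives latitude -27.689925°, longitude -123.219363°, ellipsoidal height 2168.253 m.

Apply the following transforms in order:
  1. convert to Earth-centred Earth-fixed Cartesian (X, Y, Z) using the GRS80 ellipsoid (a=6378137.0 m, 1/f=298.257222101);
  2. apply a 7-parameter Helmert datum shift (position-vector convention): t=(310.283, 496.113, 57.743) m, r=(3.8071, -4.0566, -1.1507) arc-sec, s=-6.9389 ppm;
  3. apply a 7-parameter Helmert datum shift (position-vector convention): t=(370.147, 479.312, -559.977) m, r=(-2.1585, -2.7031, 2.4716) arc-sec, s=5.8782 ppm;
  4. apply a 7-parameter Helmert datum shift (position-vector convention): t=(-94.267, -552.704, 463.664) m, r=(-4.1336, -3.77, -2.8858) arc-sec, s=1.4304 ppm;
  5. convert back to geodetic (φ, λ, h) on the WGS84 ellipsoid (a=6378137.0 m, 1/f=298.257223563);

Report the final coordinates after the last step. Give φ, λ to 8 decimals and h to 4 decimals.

start: φ=-27.689925°, λ=-123.219363°, h=2168.253 m
→ ECEF (a=6378137.000, f=1/298.257222101): X=-3097351.0041, Y=-4729759.0886, Z=-2947129.8685
→ Helmert 7p (PV): X=-3096987.6542, Y=-4729158.4812, Z=-2947199.8888
→ Helmert 7p (PV): X=-3096540.4204, Y=-4728774.9202, Z=-2947768.2868
→ Helmert 7p (PV): X=-3096651.3981, Y=-4729350.1394, Z=-2947270.6703
→ geod (Bowring, a=6378137.000): φ=-27.69409085°, λ=-123.21570170°, h=1591.3896 m

φ=-27.69409085°, λ=-123.21570170°, h=1591.3896 m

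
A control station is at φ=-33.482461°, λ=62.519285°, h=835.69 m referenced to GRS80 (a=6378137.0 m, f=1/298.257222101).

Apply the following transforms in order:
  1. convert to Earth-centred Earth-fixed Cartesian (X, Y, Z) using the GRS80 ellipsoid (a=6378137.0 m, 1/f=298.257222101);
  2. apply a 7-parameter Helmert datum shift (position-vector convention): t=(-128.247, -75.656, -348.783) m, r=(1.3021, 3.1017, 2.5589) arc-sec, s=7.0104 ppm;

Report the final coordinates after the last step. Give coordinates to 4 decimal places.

start: φ=-33.482461°, λ=62.519285°, h=835.690 m
→ ECEF (a=6378137.000, f=1/298.257222101): X=2457609.0453, Y=4724905.2655, Z=-3499172.9944
→ Helmert 7p (PV): X=2457386.7910, Y=4724915.3117, Z=-3499553.4371

X=2457386.7910 m, Y=4724915.3117 m, Z=-3499553.4371 m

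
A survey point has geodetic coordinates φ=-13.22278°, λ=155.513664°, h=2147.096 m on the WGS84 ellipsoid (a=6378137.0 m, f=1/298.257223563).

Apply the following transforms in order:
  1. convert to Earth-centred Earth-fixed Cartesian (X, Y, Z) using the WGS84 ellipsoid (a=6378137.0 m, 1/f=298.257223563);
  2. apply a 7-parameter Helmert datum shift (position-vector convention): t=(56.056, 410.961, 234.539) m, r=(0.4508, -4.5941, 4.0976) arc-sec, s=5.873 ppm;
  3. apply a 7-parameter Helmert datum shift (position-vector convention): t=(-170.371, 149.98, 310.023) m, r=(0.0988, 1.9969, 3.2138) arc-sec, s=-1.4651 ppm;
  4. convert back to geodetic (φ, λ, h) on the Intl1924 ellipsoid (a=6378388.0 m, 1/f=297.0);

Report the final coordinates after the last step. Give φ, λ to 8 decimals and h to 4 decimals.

start: φ=-13.222780°, λ=155.513664°, h=2147.096 m
→ ECEF (a=6378137.000, f=1/298.257223563): X=-5653491.9068, Y=2574816.6052, Z=-1449900.2762
→ Helmert 7p (PV): X=-5653487.9111, Y=2575133.5456, Z=-1449794.5451
→ Helmert 7p (PV): X=-5653704.1580, Y=2575192.3606, Z=-1449426.4318
→ geod (Bowring, a=6378388.000): φ=-13.21825739°, λ=155.51132159°, h=2132.1528 m

φ=-13.21825739°, λ=155.51132159°, h=2132.1528 m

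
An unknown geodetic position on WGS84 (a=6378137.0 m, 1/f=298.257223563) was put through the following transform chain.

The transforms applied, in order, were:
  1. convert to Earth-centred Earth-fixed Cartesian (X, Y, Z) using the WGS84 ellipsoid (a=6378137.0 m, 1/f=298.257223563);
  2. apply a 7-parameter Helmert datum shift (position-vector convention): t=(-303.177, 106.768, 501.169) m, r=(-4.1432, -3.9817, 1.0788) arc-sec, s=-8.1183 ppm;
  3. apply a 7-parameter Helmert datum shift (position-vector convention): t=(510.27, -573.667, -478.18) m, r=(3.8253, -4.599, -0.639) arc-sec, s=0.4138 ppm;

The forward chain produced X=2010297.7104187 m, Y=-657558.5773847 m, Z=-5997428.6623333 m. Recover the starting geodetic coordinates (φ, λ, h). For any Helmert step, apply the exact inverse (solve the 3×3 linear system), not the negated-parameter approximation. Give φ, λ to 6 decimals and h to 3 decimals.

φ=-70.699459°, λ=-18.104374°, h=318.722 m

start: X=2010297.7104, Y=-657558.5774, Z=-5997428.6623 m
→ Helmert⁻¹: X=2009654.9322, Y=-657089.6302, Z=-5996980.6231
→ Helmert⁻¹: X=2009855.2138, Y=-657091.7732, Z=-5997582.4786
→ geod (Bowring, a=6378137.000): φ=-70.69945900°, λ=-18.10437400°, h=318.7220 m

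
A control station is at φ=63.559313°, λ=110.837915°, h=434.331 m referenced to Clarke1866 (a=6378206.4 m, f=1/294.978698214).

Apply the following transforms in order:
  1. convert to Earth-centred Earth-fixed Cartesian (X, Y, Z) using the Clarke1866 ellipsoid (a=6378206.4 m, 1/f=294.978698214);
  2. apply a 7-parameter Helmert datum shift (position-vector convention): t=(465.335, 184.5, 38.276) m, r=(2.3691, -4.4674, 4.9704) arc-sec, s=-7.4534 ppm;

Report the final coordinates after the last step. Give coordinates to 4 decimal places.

start: φ=63.559313°, λ=110.837915°, h=434.331 m
→ ECEF (a=6378206.400, f=1/294.978698214): X=-1013092.7089, Y=2661678.2043, Z=5688206.0367
→ Helmert 7p (PV): X=-1012807.1588, Y=2661753.1206, Z=5688210.5453

X=-1012807.1588 m, Y=2661753.1206 m, Z=5688210.5453 m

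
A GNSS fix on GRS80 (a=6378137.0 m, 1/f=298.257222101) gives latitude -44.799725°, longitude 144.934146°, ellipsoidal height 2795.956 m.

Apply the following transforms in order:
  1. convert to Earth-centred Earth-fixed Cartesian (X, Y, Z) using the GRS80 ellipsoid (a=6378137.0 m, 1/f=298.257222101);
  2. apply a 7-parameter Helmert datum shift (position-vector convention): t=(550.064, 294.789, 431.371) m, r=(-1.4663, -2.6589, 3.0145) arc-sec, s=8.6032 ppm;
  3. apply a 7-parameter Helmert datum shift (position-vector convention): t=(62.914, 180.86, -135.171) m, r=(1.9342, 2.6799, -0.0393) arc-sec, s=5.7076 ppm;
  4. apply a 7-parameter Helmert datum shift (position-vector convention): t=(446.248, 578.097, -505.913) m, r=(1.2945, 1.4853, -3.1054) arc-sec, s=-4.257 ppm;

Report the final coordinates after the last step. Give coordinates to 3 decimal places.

X=-3711104.756 m, Y=2606721.402 m, Z=-4473758.635 m

start: φ=-44.799725°, λ=144.934146°, h=2795.956 m
→ ECEF (a=6378137.000, f=1/298.257222101): X=-3712095.6504, Y=2605600.9075, Z=-4473553.3128
→ Helmert 7p (PV): X=-3711557.9349, Y=2605832.0594, Z=-4473226.8035
→ Helmert 7p (PV): X=-3711573.8274, Y=2606070.4465, Z=-4473314.8474
→ Helmert 7p (PV): X=-3711104.7558, Y=2606721.4024, Z=-4473758.6354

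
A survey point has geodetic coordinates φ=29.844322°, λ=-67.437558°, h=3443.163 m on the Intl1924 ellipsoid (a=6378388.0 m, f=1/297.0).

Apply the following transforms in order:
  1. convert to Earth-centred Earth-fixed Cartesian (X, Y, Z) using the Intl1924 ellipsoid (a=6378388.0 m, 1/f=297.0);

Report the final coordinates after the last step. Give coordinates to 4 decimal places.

X=2125677.0068 m, Y=-5116061.0150 m, Z=3157175.8086 m

start: φ=29.844322°, λ=-67.437558°, h=3443.163 m
→ ECEF (a=6378388.000, f=1/297.0): X=2125677.0068, Y=-5116061.0150, Z=3157175.8086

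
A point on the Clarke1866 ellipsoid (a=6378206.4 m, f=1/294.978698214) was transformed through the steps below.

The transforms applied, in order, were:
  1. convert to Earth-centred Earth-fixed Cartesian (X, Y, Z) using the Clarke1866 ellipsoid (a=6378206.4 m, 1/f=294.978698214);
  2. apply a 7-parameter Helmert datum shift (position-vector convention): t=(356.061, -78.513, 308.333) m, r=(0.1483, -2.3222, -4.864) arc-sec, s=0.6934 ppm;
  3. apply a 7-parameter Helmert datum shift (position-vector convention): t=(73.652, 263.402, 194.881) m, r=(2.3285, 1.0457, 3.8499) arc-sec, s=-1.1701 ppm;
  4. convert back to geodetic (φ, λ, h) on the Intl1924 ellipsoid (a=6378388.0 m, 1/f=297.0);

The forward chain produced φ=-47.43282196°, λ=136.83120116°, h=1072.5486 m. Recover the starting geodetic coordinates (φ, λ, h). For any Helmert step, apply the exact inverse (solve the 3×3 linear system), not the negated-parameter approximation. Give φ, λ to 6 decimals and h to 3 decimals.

φ=-47.436170°, λ=136.837971°, h=1833.697 m

start: φ=-47.432822°, λ=136.831201°, h=1072.549 m
→ ECEF (a=6378388.000, f=1/297.0): X=-3153161.9568, Y=2957786.5243, Z=-4675325.3663
→ Helmert⁻¹: X=-3153160.3927, Y=2957532.6541, Z=-4675575.0909
→ Helmert⁻¹: X=-3153636.6519, Y=2957531.3875, Z=-4675846.8033
→ geod (Bowring, a=6378206.400): φ=-47.43617000°, λ=136.83797100°, h=1833.6970 m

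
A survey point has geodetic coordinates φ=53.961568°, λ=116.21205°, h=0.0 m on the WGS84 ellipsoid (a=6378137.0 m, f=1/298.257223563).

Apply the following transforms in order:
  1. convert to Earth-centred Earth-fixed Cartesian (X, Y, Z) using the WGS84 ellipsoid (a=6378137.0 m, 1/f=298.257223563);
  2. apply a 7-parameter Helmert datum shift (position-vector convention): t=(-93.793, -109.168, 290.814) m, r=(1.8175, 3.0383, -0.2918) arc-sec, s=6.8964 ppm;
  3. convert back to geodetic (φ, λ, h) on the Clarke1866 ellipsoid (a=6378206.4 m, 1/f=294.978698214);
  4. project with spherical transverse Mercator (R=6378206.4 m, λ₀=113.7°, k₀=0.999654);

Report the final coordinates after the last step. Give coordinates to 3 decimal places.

start: φ=53.961568°, λ=116.212050°, h=0.000 m
→ ECEF (a=6378137.000, f=1/298.257223563): X=-1661069.6113, Y=3373947.7886, Z=5134228.3254
→ Helmert 7p (PV): X=-1661094.4584, Y=3373818.9981, Z=5134608.7447
→ geod (Bowring, a=6378206.400): φ=53.96637410°, λ=116.21325635°, h=332.0992 m
→ tm (R=6378206.4, λ₀=113.7°): E=164508.6694, N=6008414.5542

E=164508.669 m, N=6008414.554 m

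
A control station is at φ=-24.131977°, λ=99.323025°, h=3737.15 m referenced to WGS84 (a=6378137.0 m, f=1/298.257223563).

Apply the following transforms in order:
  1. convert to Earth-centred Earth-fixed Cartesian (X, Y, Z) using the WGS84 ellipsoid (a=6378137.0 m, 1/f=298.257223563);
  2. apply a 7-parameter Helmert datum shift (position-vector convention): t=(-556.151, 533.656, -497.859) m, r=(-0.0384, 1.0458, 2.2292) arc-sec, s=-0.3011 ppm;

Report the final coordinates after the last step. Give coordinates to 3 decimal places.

X=-944671.719 m, Y=5750942.266 m, Z=-2593651.721 m

start: φ=-24.131977°, λ=99.323025°, h=3737.150 m
→ ECEF (a=6378137.000, f=1/298.257223563): X=-944040.5573, Y=5750421.0267, Z=-2593158.3586
→ Helmert 7p (PV): X=-944671.7193, Y=5750942.2658, Z=-2593651.7208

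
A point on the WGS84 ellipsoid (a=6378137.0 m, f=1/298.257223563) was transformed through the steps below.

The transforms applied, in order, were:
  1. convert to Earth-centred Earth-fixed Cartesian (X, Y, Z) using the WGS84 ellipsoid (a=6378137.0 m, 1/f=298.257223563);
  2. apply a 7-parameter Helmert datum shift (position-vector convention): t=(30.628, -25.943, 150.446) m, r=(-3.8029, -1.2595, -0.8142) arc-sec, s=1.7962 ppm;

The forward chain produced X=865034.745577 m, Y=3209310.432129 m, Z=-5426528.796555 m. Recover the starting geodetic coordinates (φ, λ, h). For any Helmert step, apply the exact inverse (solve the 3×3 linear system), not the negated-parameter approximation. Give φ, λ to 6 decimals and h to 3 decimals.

φ=-58.682549°, λ=74.916892°, h=1142.287 m

start: X=865034.7456, Y=3209310.4321, Z=-5426528.7966 m
→ Helmert⁻¹: X=864956.7589, Y=3209434.0752, Z=-5426615.6045
→ geod (Bowring, a=6378137.000): φ=-58.68254900°, λ=74.91689200°, h=1142.2870 m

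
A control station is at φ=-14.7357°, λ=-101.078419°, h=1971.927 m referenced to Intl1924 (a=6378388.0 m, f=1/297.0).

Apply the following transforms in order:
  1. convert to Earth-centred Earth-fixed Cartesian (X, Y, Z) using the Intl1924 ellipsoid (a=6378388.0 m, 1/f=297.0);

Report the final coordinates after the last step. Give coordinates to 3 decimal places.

X=-1185935.102 m, Y=-6056836.641 m, Z=-1612355.718 m

start: φ=-14.735700°, λ=-101.078419°, h=1971.927 m
→ ECEF (a=6378388.000, f=1/297.0): X=-1185935.1022, Y=-6056836.6409, Z=-1612355.7178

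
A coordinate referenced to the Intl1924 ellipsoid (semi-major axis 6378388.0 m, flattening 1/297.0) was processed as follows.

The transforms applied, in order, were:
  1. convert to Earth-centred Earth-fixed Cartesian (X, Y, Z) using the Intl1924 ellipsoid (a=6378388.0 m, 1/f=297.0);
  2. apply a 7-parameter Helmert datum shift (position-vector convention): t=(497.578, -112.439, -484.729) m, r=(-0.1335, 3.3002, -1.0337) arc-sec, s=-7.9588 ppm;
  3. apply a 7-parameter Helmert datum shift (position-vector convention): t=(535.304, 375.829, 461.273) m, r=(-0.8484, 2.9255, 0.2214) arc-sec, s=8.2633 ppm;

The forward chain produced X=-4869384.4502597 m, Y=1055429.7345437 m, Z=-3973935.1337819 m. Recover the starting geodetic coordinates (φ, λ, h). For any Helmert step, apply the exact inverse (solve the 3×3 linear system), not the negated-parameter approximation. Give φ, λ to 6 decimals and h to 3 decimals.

φ=-38.759919°, λ=167.775618°, h=3862.029 m

start: X=-4869384.4503, Y=1055429.7345, Z=-3973935.1338 m
→ Helmert⁻¹: X=-4869822.0103, Y=1055066.7620, Z=-3974428.2955
→ Helmert⁻¹: X=-4870300.0544, Y=1055165.7635, Z=-3974052.4356
→ geod (Bowring, a=6378388.000): φ=-38.75991900°, λ=167.77561800°, h=3862.0290 m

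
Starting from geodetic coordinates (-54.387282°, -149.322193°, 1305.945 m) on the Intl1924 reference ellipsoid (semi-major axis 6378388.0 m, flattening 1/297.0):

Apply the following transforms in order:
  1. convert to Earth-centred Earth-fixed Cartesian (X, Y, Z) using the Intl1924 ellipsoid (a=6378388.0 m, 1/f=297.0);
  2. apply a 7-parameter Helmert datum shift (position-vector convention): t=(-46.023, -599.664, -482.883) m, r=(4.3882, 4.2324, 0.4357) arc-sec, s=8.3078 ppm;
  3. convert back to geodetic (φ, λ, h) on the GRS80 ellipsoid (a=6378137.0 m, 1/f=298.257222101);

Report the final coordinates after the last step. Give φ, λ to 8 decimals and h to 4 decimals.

φ=-54.38611674°, λ=-149.31678289°, h=2143.1599 m

start: φ=-54.387282°, λ=-149.322193°, h=1305.945 m
→ ECEF (a=6378388.000, f=1/297.0): X=-3202135.1259, Y=-1899611.5011, Z=-5163130.1997
→ Helmert 7p (PV): X=-3202309.6834, Y=-1900123.8663, Z=-5163630.6848
→ geod (Bowring, a=6378137.000): φ=-54.38611674°, λ=-149.31678289°, h=2143.1599 m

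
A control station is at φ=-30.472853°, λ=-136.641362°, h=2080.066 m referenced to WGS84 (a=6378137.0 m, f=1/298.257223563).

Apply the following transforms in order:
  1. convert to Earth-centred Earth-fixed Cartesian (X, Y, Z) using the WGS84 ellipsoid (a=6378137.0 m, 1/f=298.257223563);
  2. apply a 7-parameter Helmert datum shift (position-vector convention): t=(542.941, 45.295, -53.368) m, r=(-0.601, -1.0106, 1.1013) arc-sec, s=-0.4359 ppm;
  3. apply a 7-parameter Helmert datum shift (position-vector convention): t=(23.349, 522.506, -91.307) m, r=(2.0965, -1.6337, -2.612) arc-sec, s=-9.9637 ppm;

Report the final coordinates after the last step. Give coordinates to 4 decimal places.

X=-4000922.2022 m, Y=-3777943.7501 m, Z=-3216905.8571 m

start: φ=-30.472853°, λ=-136.641362°, h=2080.066 m
→ ECEF (a=6378137.000, f=1/298.257223563): X=-4001543.6651, Y=-3778603.4694, Z=-3216715.9449
→ Helmert 7p (PV): X=-4000963.0445, Y=-3778587.2652, Z=-3216776.5066
→ Helmert 7p (PV): X=-4000922.2022, Y=-3777943.7501, Z=-3216905.8571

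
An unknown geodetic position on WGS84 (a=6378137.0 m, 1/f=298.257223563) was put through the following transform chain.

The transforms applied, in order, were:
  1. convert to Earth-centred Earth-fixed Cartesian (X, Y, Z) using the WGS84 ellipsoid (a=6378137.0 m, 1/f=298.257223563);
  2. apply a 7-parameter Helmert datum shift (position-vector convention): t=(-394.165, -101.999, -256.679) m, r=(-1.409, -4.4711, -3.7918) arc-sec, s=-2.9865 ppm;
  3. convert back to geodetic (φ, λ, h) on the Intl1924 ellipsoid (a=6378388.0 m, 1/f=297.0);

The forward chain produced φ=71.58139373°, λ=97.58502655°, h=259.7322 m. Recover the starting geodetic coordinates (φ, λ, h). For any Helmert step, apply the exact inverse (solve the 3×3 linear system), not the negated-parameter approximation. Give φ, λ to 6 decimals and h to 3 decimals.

φ=71.581759°, λ=97.571106°, h=706.678 m

start: φ=71.581394°, λ=97.585027°, h=259.732 m
→ ECEF (a=6378388.000, f=1/297.0): X=-266833.3032, Y=2003817.0425, Z=6029479.2442
→ Helmert⁻¹: X=-266346.0672, Y=2003878.9404, Z=6029773.3931
→ geod (Bowring, a=6378137.000): φ=71.58175900°, λ=97.57110600°, h=706.6780 m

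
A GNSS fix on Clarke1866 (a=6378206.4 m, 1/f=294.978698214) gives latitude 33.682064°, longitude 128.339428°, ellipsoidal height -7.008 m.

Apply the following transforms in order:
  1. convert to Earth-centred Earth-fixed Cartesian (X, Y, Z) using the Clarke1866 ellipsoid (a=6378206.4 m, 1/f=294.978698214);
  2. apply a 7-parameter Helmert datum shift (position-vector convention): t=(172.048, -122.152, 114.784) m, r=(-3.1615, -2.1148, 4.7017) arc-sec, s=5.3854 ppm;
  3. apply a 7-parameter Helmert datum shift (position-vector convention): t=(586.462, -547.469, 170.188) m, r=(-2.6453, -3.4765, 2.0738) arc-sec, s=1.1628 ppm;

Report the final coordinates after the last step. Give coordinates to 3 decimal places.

X=-3295255.974 m, Y=4166606.151 m, Z=3517068.710 m

start: φ=33.682064°, λ=128.339428°, h=-7.008 m
→ ECEF (a=6378206.400, f=1/294.978698214): X=-3295760.6781, Y=4167257.7345, Z=3516967.3637
→ Helmert 7p (PV): X=-3295737.4292, Y=4167136.8055, Z=3517003.4234
→ Helmert 7p (PV): X=-3295255.9738, Y=4166606.1513, Z=3517068.7101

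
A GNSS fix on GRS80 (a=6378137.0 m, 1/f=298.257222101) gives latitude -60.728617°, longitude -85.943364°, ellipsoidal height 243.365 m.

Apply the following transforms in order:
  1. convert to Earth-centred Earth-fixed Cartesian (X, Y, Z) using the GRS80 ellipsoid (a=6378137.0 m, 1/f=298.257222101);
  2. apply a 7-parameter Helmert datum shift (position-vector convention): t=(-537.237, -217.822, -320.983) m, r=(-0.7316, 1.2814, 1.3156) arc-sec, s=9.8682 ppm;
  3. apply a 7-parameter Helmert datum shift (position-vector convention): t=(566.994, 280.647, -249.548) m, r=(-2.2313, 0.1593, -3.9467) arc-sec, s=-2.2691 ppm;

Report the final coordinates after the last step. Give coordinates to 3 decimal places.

start: φ=-60.728617°, λ=-85.943364°, h=243.365 m
→ ECEF (a=6378137.000, f=1/298.257222101): X=221187.9550, Y=-3118828.7390, Z=-5540831.9892
→ Helmert 7p (PV): X=220638.3712, Y=-3119095.5804, Z=-5541197.9620
→ Helmert 7p (PV): X=221140.9040, Y=-3118872.0201, Z=-5541401.3657

X=221140.904 m, Y=-3118872.020 m, Z=-5541401.366 m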